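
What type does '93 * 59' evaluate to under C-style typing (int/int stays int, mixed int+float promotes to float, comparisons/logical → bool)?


Operand types: int * int
Rule: mixed int/float promotes to float; int/int stays int
Result type: int


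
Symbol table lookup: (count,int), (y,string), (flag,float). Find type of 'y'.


Lookup 'y' → type string


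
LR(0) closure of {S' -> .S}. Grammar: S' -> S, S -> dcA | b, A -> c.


Start: S' -> .S
For each item with dot before a nonterminal B, add B -> .γ for every B-production
Closure: [S' -> .S, S -> .dcA, S -> .b]


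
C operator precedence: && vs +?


'+' is additive (level 9); '&&' is logical AND (level 2)
Higher level binds tighter
'+' has higher precedence than '&&'


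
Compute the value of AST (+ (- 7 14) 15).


Evaluate inner: (- 7 14) = -7
Evaluate root: (+ -7 15) = 8
Result: 8


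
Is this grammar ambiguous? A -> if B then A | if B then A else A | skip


dangling else: 'if B then if B then skip else skip' parses two ways
Ambiguous


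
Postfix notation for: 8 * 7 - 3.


Left to right (same or higher precedence on left)
Postfix: 8 7 * 3 -


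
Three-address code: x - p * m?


Break into single-operator statements:
t1 = p * m
t2 = x - t1


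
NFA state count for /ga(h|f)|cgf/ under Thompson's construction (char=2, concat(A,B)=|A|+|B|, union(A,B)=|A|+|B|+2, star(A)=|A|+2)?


Syntax tree has 7 char leaf(s), 2 union(s), 0 star(s)
chars contribute 7×2 = 14; each union adds +2; each star adds +2
Total: 14 + 4 + 0 = 18 states


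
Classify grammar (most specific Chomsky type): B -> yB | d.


Right-linear: every RHS is a terminal or a terminal followed by one nonterminal
Classification: Type 3 (Regular)


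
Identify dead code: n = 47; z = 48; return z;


n is assigned but never read
Dead: 'n = 47'


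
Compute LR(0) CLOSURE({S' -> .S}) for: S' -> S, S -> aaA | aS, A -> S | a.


Start: S' -> .S
For each item with dot before a nonterminal B, add B -> .γ for every B-production
Closure: [S' -> .S, S -> .aaA, S -> .aS]


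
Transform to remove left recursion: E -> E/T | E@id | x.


Left-recursive alternatives: E/T, E@id; non-recursive: x
Introduce E': E -> xE', E' -> /TE' | @idE' | ε


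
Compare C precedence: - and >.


'-' is additive (level 9); '>' is relational (level 7)
Higher level binds tighter
'-' has higher precedence than '>'


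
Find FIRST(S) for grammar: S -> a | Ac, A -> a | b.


Per alternative of S: FIRST(a) = {a}; FIRST(Ac) = {a, b}
FIRST(S) = {a, b}


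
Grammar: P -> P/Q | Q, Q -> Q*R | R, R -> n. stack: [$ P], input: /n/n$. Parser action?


shift '/' to continue P -> P/Q
Action: shift


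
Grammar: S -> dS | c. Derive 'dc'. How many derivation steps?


Derivation: S => dS => dc
Steps: 2


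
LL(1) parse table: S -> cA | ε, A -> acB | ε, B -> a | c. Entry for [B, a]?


For [B, a]: 'a' ∈ FIRST(a)
Entry: B -> a


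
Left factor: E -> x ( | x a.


Common prefix: 'x'
Factored: E -> x E', E' -> ( | a


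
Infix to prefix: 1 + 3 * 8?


'*' binds tighter: tree is (+ 1 (* 3 8))
Prefix: + 1 * 3 8


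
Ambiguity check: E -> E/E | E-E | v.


'v/v-v' has two parse trees (no precedence encoded between / and -)
Ambiguous


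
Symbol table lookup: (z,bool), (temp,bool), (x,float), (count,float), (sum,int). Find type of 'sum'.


Lookup 'sum' → type int


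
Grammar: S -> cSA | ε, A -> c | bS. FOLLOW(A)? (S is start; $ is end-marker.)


$ ∈ FOLLOW(S). For each A -> αBβ: add FIRST(β)\{ε} to FOLLOW(B); if β nullable, add FOLLOW(A).
FOLLOW(A) = {$, b, c}


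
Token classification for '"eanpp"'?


Pattern: double-quoted sequence
Type: STRING_LITERAL


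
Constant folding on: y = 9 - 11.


9 - 11 = -2 at compile time
Optimized: y = -2


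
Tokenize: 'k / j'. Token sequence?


Scan left to right, longest-match per lexeme
Tokens: ID(k), OP(/), ID(j)


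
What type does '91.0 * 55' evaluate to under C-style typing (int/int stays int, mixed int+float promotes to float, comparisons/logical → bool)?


Operand types: float * int
Rule: mixed int/float promotes to float; int/int stays int
Result type: float


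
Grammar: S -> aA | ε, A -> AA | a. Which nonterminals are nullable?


A nonterminal is nullable iff some alternative derives ε (directly, or every symbol in it is nullable)
Nullable: {S}


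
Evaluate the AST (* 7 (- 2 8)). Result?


Evaluate inner: (- 2 8) = -6
Evaluate root: (* 7 -6) = -42
Result: -42


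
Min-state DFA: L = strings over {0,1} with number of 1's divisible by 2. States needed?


Track (count of 1) mod 2: states 0..1, accept at 0
Minimal DFA: 2 states


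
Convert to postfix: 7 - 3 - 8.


Left to right (same or higher precedence on left)
Postfix: 7 3 - 8 -


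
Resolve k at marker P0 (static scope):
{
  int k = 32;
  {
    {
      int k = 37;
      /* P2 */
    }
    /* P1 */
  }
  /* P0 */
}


k declared in the same block as P0
k = 32


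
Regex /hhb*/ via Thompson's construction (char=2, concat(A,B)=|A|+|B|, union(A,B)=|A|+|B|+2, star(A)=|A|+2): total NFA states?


Syntax tree has 3 char leaf(s), 0 union(s), 1 star(s)
chars contribute 3×2 = 6; each union adds +2; each star adds +2
Total: 6 + 0 + 2 = 8 states


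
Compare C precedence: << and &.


'<<' is shift (level 8); '&' is bitwise AND (level 5)
Higher level binds tighter
'<<' has higher precedence than '&'


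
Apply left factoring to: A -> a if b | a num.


Common prefix: 'a'
Factored: A -> a A', A' -> if b | num


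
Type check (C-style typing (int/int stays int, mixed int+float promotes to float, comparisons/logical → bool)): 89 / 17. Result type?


Operand types: int / int
Rule: mixed int/float promotes to float; int/int stays int
Result type: int


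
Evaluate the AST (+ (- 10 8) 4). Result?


Evaluate inner: (- 10 8) = 2
Evaluate root: (+ 2 4) = 6
Result: 6


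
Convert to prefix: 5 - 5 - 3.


left-to-right (same/higher precedence on left): tree is (- (- 5 5) 3)
Prefix: - - 5 5 3


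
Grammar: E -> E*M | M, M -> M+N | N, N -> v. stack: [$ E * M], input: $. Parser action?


handle 'E*M' on top; lookahead ∈ FOLLOW(E) = {*, $}
Action: reduce (E -> E*M)


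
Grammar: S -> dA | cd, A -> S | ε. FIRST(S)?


Per alternative of S: FIRST(dA) = {d}; FIRST(cd) = {c}
FIRST(S) = {c, d}


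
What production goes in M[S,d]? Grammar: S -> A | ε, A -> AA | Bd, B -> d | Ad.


For [S, d]: 'd' ∈ FIRST(A)
Entry: S -> A


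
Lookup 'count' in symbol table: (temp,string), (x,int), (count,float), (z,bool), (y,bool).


Lookup 'count' → type float


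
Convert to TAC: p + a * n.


Break into single-operator statements:
t1 = a * n
t2 = p + t1


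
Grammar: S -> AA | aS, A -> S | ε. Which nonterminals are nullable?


A nonterminal is nullable iff some alternative derives ε (directly, or every symbol in it is nullable)
Nullable: {A, S}


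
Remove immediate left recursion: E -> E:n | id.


Left-recursive alternatives: E:n; non-recursive: id
Introduce E': E -> idE', E' -> :nE' | ε


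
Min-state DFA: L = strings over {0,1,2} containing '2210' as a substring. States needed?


KMP-style automaton: 4 progress states + 1 absorbing accept = 5
Minimal DFA: 5 states


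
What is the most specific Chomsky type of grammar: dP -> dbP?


LHS has context (more than one symbol) and |LHS| ≤ |RHS|
Classification: Type 1 (Context-Sensitive)


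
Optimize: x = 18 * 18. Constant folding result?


18 * 18 = 324 at compile time
Optimized: x = 324


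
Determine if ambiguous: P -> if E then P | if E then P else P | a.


dangling else: 'if E then if E then a else a' parses two ways
Ambiguous


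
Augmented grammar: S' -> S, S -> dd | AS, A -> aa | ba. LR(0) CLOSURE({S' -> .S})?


Start: S' -> .S
For each item with dot before a nonterminal B, add B -> .γ for every B-production
Closure: [S' -> .S, S -> .dd, S -> .AS, A -> .aa, A -> .ba]


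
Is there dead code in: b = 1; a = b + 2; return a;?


b is read by a's definition; a is returned
No dead code


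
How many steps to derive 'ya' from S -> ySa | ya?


Derivation: S => ya
Steps: 1


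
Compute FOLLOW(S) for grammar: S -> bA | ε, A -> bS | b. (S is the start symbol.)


$ ∈ FOLLOW(S). For each A -> αBβ: add FIRST(β)\{ε} to FOLLOW(B); if β nullable, add FOLLOW(A).
FOLLOW(S) = {$}


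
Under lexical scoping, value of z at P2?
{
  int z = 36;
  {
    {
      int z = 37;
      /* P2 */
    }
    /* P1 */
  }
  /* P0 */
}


z declared in the same block as P2
z = 37


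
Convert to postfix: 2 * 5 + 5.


Left to right (same or higher precedence on left)
Postfix: 2 5 * 5 +


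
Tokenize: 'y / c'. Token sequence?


Scan left to right, longest-match per lexeme
Tokens: ID(y), OP(/), ID(c)


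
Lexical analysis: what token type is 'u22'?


Pattern: letter/underscore followed by alphanumerics, not a keyword
Type: IDENTIFIER


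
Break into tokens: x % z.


Scan left to right, longest-match per lexeme
Tokens: ID(x), OP(%), ID(z)


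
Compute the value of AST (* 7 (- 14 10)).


Evaluate inner: (- 14 10) = 4
Evaluate root: (* 7 4) = 28
Result: 28


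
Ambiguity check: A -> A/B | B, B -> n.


precedence layered via separate nonterminal B: deterministic
Unambiguous


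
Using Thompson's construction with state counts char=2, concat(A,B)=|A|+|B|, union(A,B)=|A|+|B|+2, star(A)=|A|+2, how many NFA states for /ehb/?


Syntax tree has 3 char leaf(s), 0 union(s), 0 star(s)
chars contribute 3×2 = 6; each union adds +2; each star adds +2
Total: 6 + 0 + 0 = 6 states


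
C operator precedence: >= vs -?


'-' is additive (level 9); '>=' is relational (level 7)
Higher level binds tighter
'-' has higher precedence than '>='


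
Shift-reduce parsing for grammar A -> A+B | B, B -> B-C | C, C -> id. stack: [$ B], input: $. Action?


lookahead ∉ {-} so B won't extend; reduce A -> B
Action: reduce (A -> B)


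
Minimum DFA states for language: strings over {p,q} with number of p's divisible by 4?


Track (count of p) mod 4: states 0..3, accept at 0
Minimal DFA: 4 states


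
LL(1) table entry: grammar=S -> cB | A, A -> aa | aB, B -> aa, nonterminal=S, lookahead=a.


For [S, a]: 'a' ∈ FIRST(A)
Entry: S -> A


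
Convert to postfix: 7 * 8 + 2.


Left to right (same or higher precedence on left)
Postfix: 7 8 * 2 +


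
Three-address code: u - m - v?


Break into single-operator statements:
t1 = u - m
t2 = t1 - v


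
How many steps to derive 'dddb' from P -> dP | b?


Derivation: P => dP => ddP => dddP => dddb
Steps: 4


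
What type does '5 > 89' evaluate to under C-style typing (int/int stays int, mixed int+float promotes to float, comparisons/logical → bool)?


Operand types: int > int
Rule: comparison yields bool
Result type: bool


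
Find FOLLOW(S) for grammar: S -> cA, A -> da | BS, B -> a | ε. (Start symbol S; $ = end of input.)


$ ∈ FOLLOW(S). For each A -> αBβ: add FIRST(β)\{ε} to FOLLOW(B); if β nullable, add FOLLOW(A).
FOLLOW(S) = {$}


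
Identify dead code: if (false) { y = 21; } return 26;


condition is constant false, so the whole block is unreachable
Dead: 'if (false) { y = 21; }'


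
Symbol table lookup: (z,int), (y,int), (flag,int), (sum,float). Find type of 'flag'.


Lookup 'flag' → type int


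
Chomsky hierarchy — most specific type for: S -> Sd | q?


Left-linear: every RHS is a terminal or one nonterminal followed by a terminal
Classification: Type 3 (Regular)


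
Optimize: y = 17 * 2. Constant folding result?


17 * 2 = 34 at compile time
Optimized: y = 34


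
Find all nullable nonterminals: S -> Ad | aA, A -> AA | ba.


A nonterminal is nullable iff some alternative derives ε (directly, or every symbol in it is nullable)
Nullable: {}


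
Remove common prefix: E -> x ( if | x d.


Common prefix: 'x'
Factored: E -> x E', E' -> ( if | d


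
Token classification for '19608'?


Pattern: digits only
Type: INTEGER_LITERAL


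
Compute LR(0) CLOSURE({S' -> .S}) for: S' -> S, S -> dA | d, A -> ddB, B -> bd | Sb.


Start: S' -> .S
For each item with dot before a nonterminal B, add B -> .γ for every B-production
Closure: [S' -> .S, S -> .dA, S -> .d]


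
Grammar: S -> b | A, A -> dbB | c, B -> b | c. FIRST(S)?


Per alternative of S: FIRST(b) = {b}; FIRST(A) = {c, d}
FIRST(S) = {b, c, d}


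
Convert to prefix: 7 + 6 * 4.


'*' binds tighter: tree is (+ 7 (* 6 4))
Prefix: + 7 * 6 4


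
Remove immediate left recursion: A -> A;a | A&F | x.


Left-recursive alternatives: A;a, A&F; non-recursive: x
Introduce A': A -> xA', A' -> ;aA' | &FA' | ε


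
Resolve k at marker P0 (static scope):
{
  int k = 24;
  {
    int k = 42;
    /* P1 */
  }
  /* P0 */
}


k declared in the same block as P0
k = 24


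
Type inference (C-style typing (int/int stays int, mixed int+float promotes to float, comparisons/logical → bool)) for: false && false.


Operand types: bool && bool
Rule: logical operators take bool operands and yield bool
Result type: bool


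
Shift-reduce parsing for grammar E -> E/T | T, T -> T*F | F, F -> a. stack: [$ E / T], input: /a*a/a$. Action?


handle 'E/T' on top; lookahead ∈ FOLLOW(E) = {/, $}
Action: reduce (E -> E/T)


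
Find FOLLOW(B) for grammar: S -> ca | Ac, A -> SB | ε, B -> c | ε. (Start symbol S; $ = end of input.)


$ ∈ FOLLOW(S). For each A -> αBβ: add FIRST(β)\{ε} to FOLLOW(B); if β nullable, add FOLLOW(A).
FOLLOW(B) = {c}


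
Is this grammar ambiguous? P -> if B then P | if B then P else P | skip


dangling else: 'if B then if B then skip else skip' parses two ways
Ambiguous


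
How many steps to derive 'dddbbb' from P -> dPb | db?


Derivation: P => dPb => ddPbb => dddbbb
Steps: 3


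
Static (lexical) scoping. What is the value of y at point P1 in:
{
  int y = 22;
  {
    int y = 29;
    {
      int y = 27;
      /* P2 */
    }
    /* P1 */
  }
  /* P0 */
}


y declared in the same block as P1
y = 29


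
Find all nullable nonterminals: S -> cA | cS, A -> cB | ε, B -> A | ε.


A nonterminal is nullable iff some alternative derives ε (directly, or every symbol in it is nullable)
Nullable: {A, B}


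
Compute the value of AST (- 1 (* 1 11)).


Evaluate inner: (* 1 11) = 11
Evaluate root: (- 1 11) = -10
Result: -10


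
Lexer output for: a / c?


Scan left to right, longest-match per lexeme
Tokens: ID(a), OP(/), ID(c)


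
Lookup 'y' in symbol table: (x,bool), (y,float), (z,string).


Lookup 'y' → type float


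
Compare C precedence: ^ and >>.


'>>' is shift (level 8); '^' is bitwise XOR (level 4)
Higher level binds tighter
'>>' has higher precedence than '^'


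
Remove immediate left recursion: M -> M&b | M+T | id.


Left-recursive alternatives: M&b, M+T; non-recursive: id
Introduce M': M -> idM', M' -> &bM' | +TM' | ε


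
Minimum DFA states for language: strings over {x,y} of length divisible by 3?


Track length mod 3: states 0..2, accept at 0
Minimal DFA: 3 states


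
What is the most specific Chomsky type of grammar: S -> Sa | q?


Left-linear: every RHS is a terminal or one nonterminal followed by a terminal
Classification: Type 3 (Regular)


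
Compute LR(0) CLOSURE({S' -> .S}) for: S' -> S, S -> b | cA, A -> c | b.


Start: S' -> .S
For each item with dot before a nonterminal B, add B -> .γ for every B-production
Closure: [S' -> .S, S -> .b, S -> .cA]


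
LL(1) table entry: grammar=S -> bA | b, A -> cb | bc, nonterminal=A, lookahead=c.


For [A, c]: 'c' ∈ FIRST(cb)
Entry: A -> cb


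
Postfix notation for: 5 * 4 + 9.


Left to right (same or higher precedence on left)
Postfix: 5 4 * 9 +


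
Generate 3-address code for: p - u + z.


Break into single-operator statements:
t1 = p - u
t2 = t1 + z


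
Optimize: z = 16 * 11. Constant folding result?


16 * 11 = 176 at compile time
Optimized: z = 176


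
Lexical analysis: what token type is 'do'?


Pattern: reserved word
Type: KEYWORD


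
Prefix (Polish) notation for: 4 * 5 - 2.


left-to-right (same/higher precedence on left): tree is (- (* 4 5) 2)
Prefix: - * 4 5 2


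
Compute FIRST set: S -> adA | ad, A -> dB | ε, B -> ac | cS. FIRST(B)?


Per alternative of B: FIRST(ac) = {a}; FIRST(cS) = {c}
FIRST(B) = {a, c}


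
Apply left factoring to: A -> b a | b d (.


Common prefix: 'b'
Factored: A -> b A', A' -> a | d (


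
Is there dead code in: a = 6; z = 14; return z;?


a is assigned but never read
Dead: 'a = 6'


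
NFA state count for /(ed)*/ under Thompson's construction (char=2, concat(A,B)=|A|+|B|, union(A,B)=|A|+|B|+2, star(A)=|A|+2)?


Syntax tree has 2 char leaf(s), 0 union(s), 1 star(s)
chars contribute 2×2 = 4; each union adds +2; each star adds +2
Total: 4 + 0 + 2 = 6 states


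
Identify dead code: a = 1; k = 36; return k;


a is assigned but never read
Dead: 'a = 1'


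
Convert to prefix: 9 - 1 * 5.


'*' binds tighter: tree is (- 9 (* 1 5))
Prefix: - 9 * 1 5


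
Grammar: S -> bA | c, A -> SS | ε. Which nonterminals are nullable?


A nonterminal is nullable iff some alternative derives ε (directly, or every symbol in it is nullable)
Nullable: {A}


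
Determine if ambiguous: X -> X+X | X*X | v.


'v+v*v' has two parse trees (no precedence encoded between + and *)
Ambiguous


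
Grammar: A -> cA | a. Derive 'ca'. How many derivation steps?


Derivation: A => cA => ca
Steps: 2


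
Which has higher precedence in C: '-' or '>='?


'-' is additive (level 9); '>=' is relational (level 7)
Higher level binds tighter
'-' has higher precedence than '>='


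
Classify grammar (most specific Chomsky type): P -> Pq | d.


Left-linear: every RHS is a terminal or one nonterminal followed by a terminal
Classification: Type 3 (Regular)


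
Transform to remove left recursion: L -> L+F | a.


Left-recursive alternatives: L+F; non-recursive: a
Introduce L': L -> aL', L' -> +FL' | ε


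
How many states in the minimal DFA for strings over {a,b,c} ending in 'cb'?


Track the longest suffix of input matching a prefix of 'cb': 3 classes (prefixes of length 0..2)
Minimal DFA: 3 states


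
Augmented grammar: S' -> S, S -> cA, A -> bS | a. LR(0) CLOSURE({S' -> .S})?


Start: S' -> .S
For each item with dot before a nonterminal B, add B -> .γ for every B-production
Closure: [S' -> .S, S -> .cA]


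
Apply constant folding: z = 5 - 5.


5 - 5 = 0 at compile time
Optimized: z = 0


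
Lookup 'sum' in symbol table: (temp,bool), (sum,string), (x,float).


Lookup 'sum' → type string


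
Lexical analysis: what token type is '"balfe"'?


Pattern: double-quoted sequence
Type: STRING_LITERAL


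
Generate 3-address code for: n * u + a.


Break into single-operator statements:
t1 = n * u
t2 = t1 + a


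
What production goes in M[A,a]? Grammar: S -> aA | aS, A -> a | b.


For [A, a]: 'a' ∈ FIRST(a)
Entry: A -> a


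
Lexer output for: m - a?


Scan left to right, longest-match per lexeme
Tokens: ID(m), OP(-), ID(a)


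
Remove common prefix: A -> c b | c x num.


Common prefix: 'c'
Factored: A -> c A', A' -> b | x num


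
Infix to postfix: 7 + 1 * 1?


* has higher precedence, evaluate 1*1 first
Postfix: 7 1 1 * +


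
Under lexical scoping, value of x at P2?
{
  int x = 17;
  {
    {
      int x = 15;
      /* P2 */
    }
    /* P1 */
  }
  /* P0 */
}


x declared in the same block as P2
x = 15


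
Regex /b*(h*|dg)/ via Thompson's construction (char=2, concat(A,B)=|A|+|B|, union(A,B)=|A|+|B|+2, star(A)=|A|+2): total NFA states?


Syntax tree has 4 char leaf(s), 1 union(s), 2 star(s)
chars contribute 4×2 = 8; each union adds +2; each star adds +2
Total: 8 + 2 + 4 = 14 states


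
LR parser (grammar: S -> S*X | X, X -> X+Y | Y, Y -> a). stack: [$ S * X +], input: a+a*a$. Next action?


no handle; shift 'a'
Action: shift


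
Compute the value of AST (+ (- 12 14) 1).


Evaluate inner: (- 12 14) = -2
Evaluate root: (+ -2 1) = -1
Result: -1


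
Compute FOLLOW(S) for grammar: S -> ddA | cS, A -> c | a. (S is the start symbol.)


$ ∈ FOLLOW(S). For each A -> αBβ: add FIRST(β)\{ε} to FOLLOW(B); if β nullable, add FOLLOW(A).
FOLLOW(S) = {$}


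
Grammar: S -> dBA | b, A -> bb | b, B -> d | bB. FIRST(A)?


Per alternative of A: FIRST(bb) = {b}; FIRST(b) = {b}
FIRST(A) = {b}


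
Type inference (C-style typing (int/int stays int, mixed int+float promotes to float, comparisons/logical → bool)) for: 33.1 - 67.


Operand types: float - int
Rule: mixed int/float promotes to float; int/int stays int
Result type: float


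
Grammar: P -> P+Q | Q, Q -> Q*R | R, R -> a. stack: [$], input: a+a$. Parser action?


no handle on stack; shift 'a'
Action: shift


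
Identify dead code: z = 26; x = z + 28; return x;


z is read by x's definition; x is returned
No dead code


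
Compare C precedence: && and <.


'<' is relational (level 7); '&&' is logical AND (level 2)
Higher level binds tighter
'<' has higher precedence than '&&'


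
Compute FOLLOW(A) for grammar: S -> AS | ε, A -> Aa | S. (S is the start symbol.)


$ ∈ FOLLOW(S). For each A -> αBβ: add FIRST(β)\{ε} to FOLLOW(B); if β nullable, add FOLLOW(A).
FOLLOW(A) = {$, a}


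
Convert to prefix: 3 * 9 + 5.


left-to-right (same/higher precedence on left): tree is (+ (* 3 9) 5)
Prefix: + * 3 9 5


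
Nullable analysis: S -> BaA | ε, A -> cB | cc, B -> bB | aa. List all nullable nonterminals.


A nonterminal is nullable iff some alternative derives ε (directly, or every symbol in it is nullable)
Nullable: {S}


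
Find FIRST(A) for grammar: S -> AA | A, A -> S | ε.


Per alternative of A: FIRST(S) = {ε}; FIRST(ε) = {ε}
FIRST(A) = {ε}


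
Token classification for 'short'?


Pattern: reserved word
Type: KEYWORD


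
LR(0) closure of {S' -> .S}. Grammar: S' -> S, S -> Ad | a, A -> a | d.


Start: S' -> .S
For each item with dot before a nonterminal B, add B -> .γ for every B-production
Closure: [S' -> .S, S -> .Ad, S -> .a, A -> .a, A -> .d]


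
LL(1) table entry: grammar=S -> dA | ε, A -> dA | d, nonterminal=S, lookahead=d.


For [S, d]: 'd' ∈ FIRST(dA)
Entry: S -> dA


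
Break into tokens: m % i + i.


Scan left to right, longest-match per lexeme
Tokens: ID(m), OP(%), ID(i), OP(+), ID(i)


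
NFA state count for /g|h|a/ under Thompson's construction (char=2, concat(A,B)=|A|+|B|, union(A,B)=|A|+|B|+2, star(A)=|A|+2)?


Syntax tree has 3 char leaf(s), 2 union(s), 0 star(s)
chars contribute 3×2 = 6; each union adds +2; each star adds +2
Total: 6 + 4 + 0 = 10 states


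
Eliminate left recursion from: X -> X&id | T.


Left-recursive alternatives: X&id; non-recursive: T
Introduce X': X -> TX', X' -> &idX' | ε


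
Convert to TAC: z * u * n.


Break into single-operator statements:
t1 = z * u
t2 = t1 * n


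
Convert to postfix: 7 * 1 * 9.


Left to right (same or higher precedence on left)
Postfix: 7 1 * 9 *


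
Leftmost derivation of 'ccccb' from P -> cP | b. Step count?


Derivation: P => cP => ccP => cccP => ccccP => ccccb
Steps: 5


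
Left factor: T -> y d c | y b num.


Common prefix: 'y'
Factored: T -> y T', T' -> d c | b num


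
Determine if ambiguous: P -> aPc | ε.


balanced a^n…c^n: each string has a unique parse
Unambiguous


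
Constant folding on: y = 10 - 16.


10 - 16 = -6 at compile time
Optimized: y = -6


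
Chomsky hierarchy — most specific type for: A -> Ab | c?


Left-linear: every RHS is a terminal or one nonterminal followed by a terminal
Classification: Type 3 (Regular)


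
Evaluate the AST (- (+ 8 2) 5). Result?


Evaluate inner: (+ 8 2) = 10
Evaluate root: (- 10 5) = 5
Result: 5


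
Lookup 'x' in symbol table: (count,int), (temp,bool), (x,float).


Lookup 'x' → type float


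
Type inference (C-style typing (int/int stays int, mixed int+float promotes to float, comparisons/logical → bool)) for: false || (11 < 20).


Operand types: bool || bool
Rule: logical operators take bool operands and yield bool
Result type: bool


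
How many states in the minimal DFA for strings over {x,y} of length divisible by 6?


Track length mod 6: states 0..5, accept at 0
Minimal DFA: 6 states


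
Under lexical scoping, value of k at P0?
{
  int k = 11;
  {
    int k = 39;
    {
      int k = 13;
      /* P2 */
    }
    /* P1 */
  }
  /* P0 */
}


k declared in the same block as P0
k = 11


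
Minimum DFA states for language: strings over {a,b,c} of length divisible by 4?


Track length mod 4: states 0..3, accept at 0
Minimal DFA: 4 states


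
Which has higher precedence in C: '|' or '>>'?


'>>' is shift (level 8); '|' is bitwise OR (level 3)
Higher level binds tighter
'>>' has higher precedence than '|'


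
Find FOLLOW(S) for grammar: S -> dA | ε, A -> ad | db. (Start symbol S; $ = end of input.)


$ ∈ FOLLOW(S). For each A -> αBβ: add FIRST(β)\{ε} to FOLLOW(B); if β nullable, add FOLLOW(A).
FOLLOW(S) = {$}


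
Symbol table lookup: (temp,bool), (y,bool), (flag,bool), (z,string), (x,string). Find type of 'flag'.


Lookup 'flag' → type bool


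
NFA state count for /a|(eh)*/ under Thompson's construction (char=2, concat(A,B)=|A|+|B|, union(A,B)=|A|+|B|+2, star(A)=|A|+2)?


Syntax tree has 3 char leaf(s), 1 union(s), 1 star(s)
chars contribute 3×2 = 6; each union adds +2; each star adds +2
Total: 6 + 2 + 2 = 10 states


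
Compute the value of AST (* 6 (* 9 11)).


Evaluate inner: (* 9 11) = 99
Evaluate root: (* 6 99) = 594
Result: 594


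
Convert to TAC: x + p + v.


Break into single-operator statements:
t1 = x + p
t2 = t1 + v


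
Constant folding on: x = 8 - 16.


8 - 16 = -8 at compile time
Optimized: x = -8


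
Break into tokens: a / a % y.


Scan left to right, longest-match per lexeme
Tokens: ID(a), OP(/), ID(a), OP(%), ID(y)


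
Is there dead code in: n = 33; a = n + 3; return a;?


n is read by a's definition; a is returned
No dead code


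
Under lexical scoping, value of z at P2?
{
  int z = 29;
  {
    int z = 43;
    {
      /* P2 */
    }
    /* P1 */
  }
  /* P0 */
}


P2's block does not declare z; resolves to the enclosing declaration at depth 1
z = 43


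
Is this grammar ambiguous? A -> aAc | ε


balanced a^n…c^n: each string has a unique parse
Unambiguous


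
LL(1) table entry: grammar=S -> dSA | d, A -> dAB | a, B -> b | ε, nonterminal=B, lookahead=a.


For [B, a]: ε is nullable and 'a' ∈ FOLLOW(B)
Entry: B -> ε


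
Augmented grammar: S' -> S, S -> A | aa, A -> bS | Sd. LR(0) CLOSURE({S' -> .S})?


Start: S' -> .S
For each item with dot before a nonterminal B, add B -> .γ for every B-production
Closure: [S' -> .S, S -> .A, S -> .aa, A -> .bS, A -> .Sd]


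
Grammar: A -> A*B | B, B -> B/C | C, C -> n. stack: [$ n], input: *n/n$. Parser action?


'n' on top is the handle for C -> n
Action: reduce (C -> n)


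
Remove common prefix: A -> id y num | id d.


Common prefix: 'id'
Factored: A -> id A', A' -> y num | d


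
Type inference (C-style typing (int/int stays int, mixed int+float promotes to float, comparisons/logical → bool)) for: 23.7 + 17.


Operand types: float + int
Rule: mixed int/float promotes to float; int/int stays int
Result type: float


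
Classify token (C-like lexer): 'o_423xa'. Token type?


Pattern: letter/underscore followed by alphanumerics, not a keyword
Type: IDENTIFIER


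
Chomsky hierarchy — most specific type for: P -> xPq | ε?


Single nonterminal LHS, but x^n q^n is not regular
Classification: Type 2 (Context-Free)


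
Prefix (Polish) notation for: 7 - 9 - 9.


left-to-right (same/higher precedence on left): tree is (- (- 7 9) 9)
Prefix: - - 7 9 9


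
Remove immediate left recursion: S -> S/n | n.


Left-recursive alternatives: S/n; non-recursive: n
Introduce S': S -> nS', S' -> /nS' | ε


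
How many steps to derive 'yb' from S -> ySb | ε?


Derivation: S => ySb => yb
Steps: 2


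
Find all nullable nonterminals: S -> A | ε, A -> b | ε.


A nonterminal is nullable iff some alternative derives ε (directly, or every symbol in it is nullable)
Nullable: {A, S}


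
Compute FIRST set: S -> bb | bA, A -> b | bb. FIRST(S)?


Per alternative of S: FIRST(bb) = {b}; FIRST(bA) = {b}
FIRST(S) = {b}


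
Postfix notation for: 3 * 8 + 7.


Left to right (same or higher precedence on left)
Postfix: 3 8 * 7 +


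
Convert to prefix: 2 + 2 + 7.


left-to-right (same/higher precedence on left): tree is (+ (+ 2 2) 7)
Prefix: + + 2 2 7


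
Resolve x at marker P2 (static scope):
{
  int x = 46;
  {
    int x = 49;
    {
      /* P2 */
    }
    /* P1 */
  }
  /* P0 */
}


P2's block does not declare x; resolves to the enclosing declaration at depth 1
x = 49


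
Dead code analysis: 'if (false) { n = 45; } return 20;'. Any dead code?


condition is constant false, so the whole block is unreachable
Dead: 'if (false) { n = 45; }'


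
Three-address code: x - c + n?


Break into single-operator statements:
t1 = x - c
t2 = t1 + n


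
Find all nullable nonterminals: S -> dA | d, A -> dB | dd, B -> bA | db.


A nonterminal is nullable iff some alternative derives ε (directly, or every symbol in it is nullable)
Nullable: {}


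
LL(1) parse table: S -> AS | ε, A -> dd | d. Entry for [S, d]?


For [S, d]: 'd' ∈ FIRST(AS)
Entry: S -> AS


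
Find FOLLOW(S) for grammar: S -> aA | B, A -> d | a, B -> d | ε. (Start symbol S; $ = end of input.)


$ ∈ FOLLOW(S). For each A -> αBβ: add FIRST(β)\{ε} to FOLLOW(B); if β nullable, add FOLLOW(A).
FOLLOW(S) = {$}


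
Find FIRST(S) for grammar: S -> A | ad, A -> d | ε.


Per alternative of S: FIRST(A) = {d, ε}; FIRST(ad) = {a}
FIRST(S) = {a, d, ε}


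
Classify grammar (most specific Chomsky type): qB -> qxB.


LHS has context (more than one symbol) and |LHS| ≤ |RHS|
Classification: Type 1 (Context-Sensitive)


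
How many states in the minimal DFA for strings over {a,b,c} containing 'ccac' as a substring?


KMP-style automaton: 4 progress states + 1 absorbing accept = 5
Minimal DFA: 5 states


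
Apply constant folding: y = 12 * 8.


12 * 8 = 96 at compile time
Optimized: y = 96


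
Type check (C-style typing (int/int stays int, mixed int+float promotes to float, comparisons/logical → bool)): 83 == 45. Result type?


Operand types: int == int
Rule: comparison yields bool
Result type: bool


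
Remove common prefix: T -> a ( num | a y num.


Common prefix: 'a'
Factored: T -> a T', T' -> ( num | y num


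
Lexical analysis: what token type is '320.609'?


Pattern: digits with a decimal point
Type: FLOAT_LITERAL


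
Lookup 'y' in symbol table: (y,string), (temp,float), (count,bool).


Lookup 'y' → type string


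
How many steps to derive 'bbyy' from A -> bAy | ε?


Derivation: A => bAy => bbAyy => bbyy
Steps: 3


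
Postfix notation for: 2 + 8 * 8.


* has higher precedence, evaluate 8*8 first
Postfix: 2 8 8 * +


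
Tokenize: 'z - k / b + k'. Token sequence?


Scan left to right, longest-match per lexeme
Tokens: ID(z), OP(-), ID(k), OP(/), ID(b), OP(+), ID(k)


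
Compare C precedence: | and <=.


'<=' is relational (level 7); '|' is bitwise OR (level 3)
Higher level binds tighter
'<=' has higher precedence than '|'


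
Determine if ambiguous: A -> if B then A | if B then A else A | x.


dangling else: 'if B then if B then x else x' parses two ways
Ambiguous


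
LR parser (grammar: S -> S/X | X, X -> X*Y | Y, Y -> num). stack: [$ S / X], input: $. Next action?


handle 'S/X' on top; lookahead ∈ FOLLOW(S) = {/, $}
Action: reduce (S -> S/X)


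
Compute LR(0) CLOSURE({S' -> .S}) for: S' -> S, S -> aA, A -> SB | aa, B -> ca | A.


Start: S' -> .S
For each item with dot before a nonterminal B, add B -> .γ for every B-production
Closure: [S' -> .S, S -> .aA]


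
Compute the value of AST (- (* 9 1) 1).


Evaluate inner: (* 9 1) = 9
Evaluate root: (- 9 1) = 8
Result: 8


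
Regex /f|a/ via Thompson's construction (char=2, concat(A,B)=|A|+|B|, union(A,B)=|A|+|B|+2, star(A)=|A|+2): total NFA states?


Syntax tree has 2 char leaf(s), 1 union(s), 0 star(s)
chars contribute 2×2 = 4; each union adds +2; each star adds +2
Total: 4 + 2 + 0 = 6 states


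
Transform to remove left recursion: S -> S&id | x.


Left-recursive alternatives: S&id; non-recursive: x
Introduce S': S -> xS', S' -> &idS' | ε


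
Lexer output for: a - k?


Scan left to right, longest-match per lexeme
Tokens: ID(a), OP(-), ID(k)


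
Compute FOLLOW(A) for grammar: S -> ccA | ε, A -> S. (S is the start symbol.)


$ ∈ FOLLOW(S). For each A -> αBβ: add FIRST(β)\{ε} to FOLLOW(B); if β nullable, add FOLLOW(A).
FOLLOW(A) = {$}


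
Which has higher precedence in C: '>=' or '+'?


'+' is additive (level 9); '>=' is relational (level 7)
Higher level binds tighter
'+' has higher precedence than '>='


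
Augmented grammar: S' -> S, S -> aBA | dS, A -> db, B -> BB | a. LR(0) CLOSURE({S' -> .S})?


Start: S' -> .S
For each item with dot before a nonterminal B, add B -> .γ for every B-production
Closure: [S' -> .S, S -> .aBA, S -> .dS]


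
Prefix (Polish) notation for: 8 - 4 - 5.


left-to-right (same/higher precedence on left): tree is (- (- 8 4) 5)
Prefix: - - 8 4 5


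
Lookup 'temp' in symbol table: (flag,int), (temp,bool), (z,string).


Lookup 'temp' → type bool


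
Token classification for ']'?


Pattern: delimiter/punctuation
Type: PUNCTUATION


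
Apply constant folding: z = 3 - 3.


3 - 3 = 0 at compile time
Optimized: z = 0


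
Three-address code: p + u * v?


Break into single-operator statements:
t1 = u * v
t2 = p + t1


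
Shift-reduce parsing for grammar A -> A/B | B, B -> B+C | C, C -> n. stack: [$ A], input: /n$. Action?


shift '/' to continue A -> A/B
Action: shift


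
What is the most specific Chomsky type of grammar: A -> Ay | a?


Left-linear: every RHS is a terminal or one nonterminal followed by a terminal
Classification: Type 3 (Regular)


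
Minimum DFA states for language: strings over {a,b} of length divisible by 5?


Track length mod 5: states 0..4, accept at 0
Minimal DFA: 5 states


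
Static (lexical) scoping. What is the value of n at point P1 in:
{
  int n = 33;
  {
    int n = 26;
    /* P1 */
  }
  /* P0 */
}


n declared in the same block as P1
n = 26


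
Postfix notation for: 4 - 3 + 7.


Left to right (same or higher precedence on left)
Postfix: 4 3 - 7 +


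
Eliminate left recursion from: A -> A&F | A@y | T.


Left-recursive alternatives: A&F, A@y; non-recursive: T
Introduce A': A -> TA', A' -> &FA' | @yA' | ε


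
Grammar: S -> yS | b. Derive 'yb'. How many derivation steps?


Derivation: S => yS => yb
Steps: 2


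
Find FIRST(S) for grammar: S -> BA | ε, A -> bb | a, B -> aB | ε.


Per alternative of S: FIRST(BA) = {a, b}; FIRST(ε) = {ε}
FIRST(S) = {a, b, ε}


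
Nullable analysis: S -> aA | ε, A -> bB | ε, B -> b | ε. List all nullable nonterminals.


A nonterminal is nullable iff some alternative derives ε (directly, or every symbol in it is nullable)
Nullable: {A, B, S}


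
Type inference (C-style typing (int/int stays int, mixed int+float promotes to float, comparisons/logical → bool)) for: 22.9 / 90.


Operand types: float / int
Rule: mixed int/float promotes to float; int/int stays int
Result type: float


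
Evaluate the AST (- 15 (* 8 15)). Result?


Evaluate inner: (* 8 15) = 120
Evaluate root: (- 15 120) = -105
Result: -105


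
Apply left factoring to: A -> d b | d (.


Common prefix: 'd'
Factored: A -> d A', A' -> b | (


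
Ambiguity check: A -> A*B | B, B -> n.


precedence layered via separate nonterminal B: deterministic
Unambiguous


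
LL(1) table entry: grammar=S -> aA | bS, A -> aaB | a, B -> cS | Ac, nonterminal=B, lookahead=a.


For [B, a]: 'a' ∈ FIRST(Ac)
Entry: B -> Ac


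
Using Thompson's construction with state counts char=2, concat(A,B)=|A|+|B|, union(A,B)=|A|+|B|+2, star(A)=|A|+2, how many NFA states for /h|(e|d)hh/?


Syntax tree has 5 char leaf(s), 2 union(s), 0 star(s)
chars contribute 5×2 = 10; each union adds +2; each star adds +2
Total: 10 + 4 + 0 = 14 states


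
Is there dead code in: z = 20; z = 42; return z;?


first assignment to z is overwritten before any read
Dead: 'z = 20'


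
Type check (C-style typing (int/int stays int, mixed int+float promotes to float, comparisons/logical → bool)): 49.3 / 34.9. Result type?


Operand types: float / float
Rule: mixed int/float promotes to float; int/int stays int
Result type: float


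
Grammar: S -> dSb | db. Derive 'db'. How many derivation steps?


Derivation: S => db
Steps: 1


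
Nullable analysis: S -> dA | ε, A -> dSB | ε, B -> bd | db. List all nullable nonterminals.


A nonterminal is nullable iff some alternative derives ε (directly, or every symbol in it is nullable)
Nullable: {A, S}


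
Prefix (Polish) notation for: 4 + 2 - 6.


left-to-right (same/higher precedence on left): tree is (- (+ 4 2) 6)
Prefix: - + 4 2 6


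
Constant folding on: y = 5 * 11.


5 * 11 = 55 at compile time
Optimized: y = 55


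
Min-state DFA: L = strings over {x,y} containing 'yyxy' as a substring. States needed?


KMP-style automaton: 4 progress states + 1 absorbing accept = 5
Minimal DFA: 5 states


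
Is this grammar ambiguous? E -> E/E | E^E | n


'n/n^n' has two parse trees (no precedence encoded between / and ^)
Ambiguous


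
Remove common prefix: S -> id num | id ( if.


Common prefix: 'id'
Factored: S -> id S', S' -> num | ( if


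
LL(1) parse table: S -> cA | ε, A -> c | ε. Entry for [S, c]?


For [S, c]: 'c' ∈ FIRST(cA)
Entry: S -> cA


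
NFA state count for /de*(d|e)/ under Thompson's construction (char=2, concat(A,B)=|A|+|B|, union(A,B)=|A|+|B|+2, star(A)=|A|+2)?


Syntax tree has 4 char leaf(s), 1 union(s), 1 star(s)
chars contribute 4×2 = 8; each union adds +2; each star adds +2
Total: 8 + 2 + 2 = 12 states


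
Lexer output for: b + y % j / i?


Scan left to right, longest-match per lexeme
Tokens: ID(b), OP(+), ID(y), OP(%), ID(j), OP(/), ID(i)


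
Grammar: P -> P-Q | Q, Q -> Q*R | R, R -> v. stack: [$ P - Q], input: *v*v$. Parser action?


'*' can extend Q; shift to build Q -> Q*R
Action: shift


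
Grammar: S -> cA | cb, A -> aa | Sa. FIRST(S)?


Per alternative of S: FIRST(cA) = {c}; FIRST(cb) = {c}
FIRST(S) = {c}


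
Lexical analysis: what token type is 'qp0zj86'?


Pattern: letter/underscore followed by alphanumerics, not a keyword
Type: IDENTIFIER


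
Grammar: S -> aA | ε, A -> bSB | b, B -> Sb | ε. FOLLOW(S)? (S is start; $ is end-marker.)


$ ∈ FOLLOW(S). For each A -> αBβ: add FIRST(β)\{ε} to FOLLOW(B); if β nullable, add FOLLOW(A).
FOLLOW(S) = {$, a, b}


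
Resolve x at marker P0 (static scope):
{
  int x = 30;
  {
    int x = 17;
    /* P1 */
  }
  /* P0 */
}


x declared in the same block as P0
x = 30
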